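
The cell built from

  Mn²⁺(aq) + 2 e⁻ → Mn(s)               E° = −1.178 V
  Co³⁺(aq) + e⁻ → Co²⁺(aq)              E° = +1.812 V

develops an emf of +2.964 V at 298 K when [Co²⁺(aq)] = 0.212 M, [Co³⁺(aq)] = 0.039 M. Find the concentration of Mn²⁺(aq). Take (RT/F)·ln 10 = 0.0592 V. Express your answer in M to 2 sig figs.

0.26 M

Co³⁺/Co²⁺ is the cathode (higher E°); E°cell = +1.812 − (−1.178) = +2.990 V with n = 2.
Rearranging E = E° − (0.0592/n)·log Q gives log Q = 2(+2.990 − (+2.964))/0.0592 = 0.878.
The balanced reaction is 2 Co³⁺(aq) + Mn(s) → 2 Co²⁺(aq) + Mn²⁺(aq), so Q = ([Co²⁺(aq)]^2·[Mn²⁺(aq)]) / [Co³⁺(aq)]^2.
Solving for the unknown gives log [Mn²⁺(aq)] = −0.593, so [Mn²⁺(aq)] ≈ 0.26 M.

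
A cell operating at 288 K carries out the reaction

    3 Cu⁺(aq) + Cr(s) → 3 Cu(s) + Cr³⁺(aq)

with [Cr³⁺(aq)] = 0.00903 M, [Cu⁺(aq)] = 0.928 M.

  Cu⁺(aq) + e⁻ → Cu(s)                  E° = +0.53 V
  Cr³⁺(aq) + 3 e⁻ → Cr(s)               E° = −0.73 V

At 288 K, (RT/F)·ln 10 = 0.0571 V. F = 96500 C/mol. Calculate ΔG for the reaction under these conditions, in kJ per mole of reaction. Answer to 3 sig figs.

The standard cell potential is +0.53 − (−0.73) = +1.26 V, with n = 3 electrons in the balanced equation.
Q = [Cr³⁺(aq)] / [Cu⁺(aq)]^3 = 0.0113, so log Q = −1.947 and E = +1.26 − (0.0571/3)(−1.947) = +1.2971 V.
ΔG = −nFE = −(3)(96500)(+1.2971) J/mol = −376 kJ/mol.

−376 kJ/mol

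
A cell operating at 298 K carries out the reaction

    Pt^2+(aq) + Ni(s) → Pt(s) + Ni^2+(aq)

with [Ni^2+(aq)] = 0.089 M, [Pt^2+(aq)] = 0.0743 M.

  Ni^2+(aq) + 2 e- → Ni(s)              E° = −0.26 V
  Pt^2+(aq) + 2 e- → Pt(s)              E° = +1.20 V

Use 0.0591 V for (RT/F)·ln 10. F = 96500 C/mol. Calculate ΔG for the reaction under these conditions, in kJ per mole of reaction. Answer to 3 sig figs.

E°cell = +1.20 − (−0.26) = +1.46 V; the balanced reaction transfers n = 2 electrons.
Q = [Ni^2+(aq)] / [Pt^2+(aq)] = 1.2, so log Q = 0.078 and E = +1.46 − (0.0591/2)(0.078) = +1.4577 V.
Then ΔG = −nFE = −2 × 96500 × +1.4577 J/mol = −281 kJ/mol.

−281 kJ/mol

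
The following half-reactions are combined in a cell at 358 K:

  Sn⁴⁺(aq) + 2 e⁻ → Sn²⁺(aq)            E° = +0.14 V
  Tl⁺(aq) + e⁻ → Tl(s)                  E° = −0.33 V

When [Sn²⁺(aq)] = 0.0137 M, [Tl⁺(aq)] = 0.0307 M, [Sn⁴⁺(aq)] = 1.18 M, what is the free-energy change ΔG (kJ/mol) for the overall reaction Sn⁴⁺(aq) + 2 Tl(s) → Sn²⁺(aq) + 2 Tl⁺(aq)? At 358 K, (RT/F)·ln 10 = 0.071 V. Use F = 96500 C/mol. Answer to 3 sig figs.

−125 kJ/mol

The standard cell potential is +0.14 − (−0.33) = +0.47 V, with n = 2 electrons in the balanced equation.
The reaction quotient is ([Sn²⁺(aq)]·[Tl⁺(aq)]^2) / [Sn⁴⁺(aq)] = 1.09×10^−5; by Nernst, E = +0.47 − (0.071/2)(−4.961) = +0.6461 V.
Finally ΔG = −nFE = −(2)(96500 C/mol)(+0.6461 V) = −125 kJ/mol.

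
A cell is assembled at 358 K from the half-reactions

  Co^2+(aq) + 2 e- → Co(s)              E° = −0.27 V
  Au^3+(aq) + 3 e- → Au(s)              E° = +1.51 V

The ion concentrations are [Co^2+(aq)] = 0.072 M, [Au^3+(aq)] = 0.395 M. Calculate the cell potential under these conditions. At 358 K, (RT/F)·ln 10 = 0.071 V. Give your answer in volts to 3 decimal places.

+1.811 V

Since E°(Au³⁺/Au) > E°(Co²⁺/Co), Au³⁺/Au serves as the cathode.
E°cell = E°cat − E°an = +1.51 − (−0.27) = +1.78 V; n = 6.
Balancing gives 2 Au^3+(aq) + 3 Co(s) → 2 Au(s) + 3 Co^2+(aq); hence Q = [Co^2+(aq)]^3 / [Au^3+(aq)]^2 = 0.00239 (log Q = −2.621).
Applying E = E° − (RT ln10/nF)·log Q gives +1.78 − (0.071/6)(−2.621) = +1.811 V.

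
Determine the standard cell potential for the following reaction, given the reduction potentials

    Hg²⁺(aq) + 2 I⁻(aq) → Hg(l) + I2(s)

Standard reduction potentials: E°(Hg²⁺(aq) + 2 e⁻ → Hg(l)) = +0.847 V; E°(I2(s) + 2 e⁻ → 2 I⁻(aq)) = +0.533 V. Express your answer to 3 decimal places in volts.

In the reaction as written, Hg²⁺(aq) is reduced (cathode) and I2(s) is produced by oxidation at the anode.
E°cell = E°(cathode) − E°(anode) = +0.847 − (+0.533) = +0.314 V.

+0.314 V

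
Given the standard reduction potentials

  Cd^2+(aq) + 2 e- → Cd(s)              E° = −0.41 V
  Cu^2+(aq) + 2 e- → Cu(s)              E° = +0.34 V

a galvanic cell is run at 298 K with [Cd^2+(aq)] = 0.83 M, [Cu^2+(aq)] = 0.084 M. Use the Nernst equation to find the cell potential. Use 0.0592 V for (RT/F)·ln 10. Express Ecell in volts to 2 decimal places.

The Cu²⁺/Cu couple has the more positive E°, so it is the cathode; Cd²⁺/Cd is the anode.
The standard potential is +0.34 − (−0.41) = +0.75 V and the balanced reaction transfers n = 2 electrons.
For the overall reaction Cu^2+(aq) + Cd(s) → Cu(s) + Cd^2+(aq), Q = [Cd^2+(aq)] / [Cu^2+(aq)] = 9.88, giving log Q = 0.995.
By the Nernst equation, E = +0.75 − (0.0592/2)·(0.995) = +0.72 V.

+0.72 V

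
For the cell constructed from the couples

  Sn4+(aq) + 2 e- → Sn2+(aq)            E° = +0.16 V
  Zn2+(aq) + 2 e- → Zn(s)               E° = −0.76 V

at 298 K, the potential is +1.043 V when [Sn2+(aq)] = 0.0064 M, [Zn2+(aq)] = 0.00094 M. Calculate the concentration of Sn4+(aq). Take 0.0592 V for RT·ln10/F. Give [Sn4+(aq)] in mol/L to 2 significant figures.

0.086 M

Sn⁴⁺/Sn²⁺ is the cathode (higher E°); E°cell = +0.16 − (−0.76) = +0.92 V with n = 2.
Since E = E° − (0.0592/n)·log Q, log Q = n(E° − E)/0.0592 = −4.155.
Balancing electrons gives Sn4+(aq) + Zn(s) → Sn2+(aq) + Zn2+(aq); thus Q = ([Sn2+(aq)]·[Zn2+(aq)]) / [Sn4+(aq)].
Solving for the unknown gives log [Sn4+(aq)] = −1.066, so [Sn4+(aq)] ≈ 0.086 M.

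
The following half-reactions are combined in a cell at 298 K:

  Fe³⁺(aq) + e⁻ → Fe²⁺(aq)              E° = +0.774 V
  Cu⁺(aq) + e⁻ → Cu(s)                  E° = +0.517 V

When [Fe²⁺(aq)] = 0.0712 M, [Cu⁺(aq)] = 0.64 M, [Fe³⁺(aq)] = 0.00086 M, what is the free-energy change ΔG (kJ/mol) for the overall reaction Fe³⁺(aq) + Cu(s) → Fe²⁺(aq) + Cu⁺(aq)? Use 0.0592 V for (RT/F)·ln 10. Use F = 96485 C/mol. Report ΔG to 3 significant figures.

The standard cell potential is +0.774 − (+0.517) = +0.257 V, with n = 1 electron in the balanced equation.
Q = ([Fe²⁺(aq)]·[Cu⁺(aq)]) / [Fe³⁺(aq)] = 53, so log Q = 1.724 and E = +0.257 − (0.0592/1)(1.724) = +0.1549 V.
Finally ΔG = −nFE = −(1)(96485 C/mol)(+0.1549 V) = −14.9 kJ/mol.

−14.9 kJ/mol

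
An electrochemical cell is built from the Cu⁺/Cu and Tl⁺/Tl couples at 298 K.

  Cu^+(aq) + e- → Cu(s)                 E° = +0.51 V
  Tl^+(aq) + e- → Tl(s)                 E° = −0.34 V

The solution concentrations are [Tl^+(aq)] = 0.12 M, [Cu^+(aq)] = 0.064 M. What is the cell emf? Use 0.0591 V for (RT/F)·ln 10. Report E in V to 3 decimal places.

+0.834 V

Since E°(Cu⁺/Cu) > E°(Tl⁺/Tl), Cu⁺/Cu serves as the cathode.
The standard potential is +0.51 − (−0.34) = +0.85 V and the balanced reaction transfers n = 1 electron.
Balancing gives Cu^+(aq) + Tl(s) → Cu(s) + Tl^+(aq); hence Q = [Tl^+(aq)] / [Cu^+(aq)] = 1.88 (log Q = 0.273).
Applying E = E° − (RT ln10/nF)·log Q gives +0.85 − (0.0591/1)(0.273) = +0.834 V.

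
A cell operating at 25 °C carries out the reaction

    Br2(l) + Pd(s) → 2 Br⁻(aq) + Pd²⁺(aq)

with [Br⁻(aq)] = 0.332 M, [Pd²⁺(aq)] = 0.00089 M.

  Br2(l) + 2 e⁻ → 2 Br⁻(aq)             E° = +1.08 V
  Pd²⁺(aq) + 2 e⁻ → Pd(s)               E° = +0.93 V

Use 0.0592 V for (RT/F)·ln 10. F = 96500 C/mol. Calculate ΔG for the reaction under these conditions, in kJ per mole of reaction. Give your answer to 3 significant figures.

−51.8 kJ/mol

With Br₂/Br⁻ reduced at the cathode, E°cell = +1.08 − (+0.93) = +0.15 V and n = 2.
Here Q = [Br⁻(aq)]^2·[Pd²⁺(aq)] = 9.81×10^−5 (log Q = −4.008), giving E = +0.15 − (0.0592/2)·(−4.008) = +0.2686 V.
ΔG = −nFE = −(2)(96500)(+0.2686) J/mol = −51.8 kJ/mol.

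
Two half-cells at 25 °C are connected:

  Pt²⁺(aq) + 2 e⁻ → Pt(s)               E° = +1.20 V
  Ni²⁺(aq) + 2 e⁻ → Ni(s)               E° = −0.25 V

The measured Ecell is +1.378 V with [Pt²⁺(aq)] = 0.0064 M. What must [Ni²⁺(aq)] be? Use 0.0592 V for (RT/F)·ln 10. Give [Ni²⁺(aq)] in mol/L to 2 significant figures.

1.7 M

The Pt²⁺/Pt couple has the larger reduction potential, so it is the cathode: E°cell = +1.20 − (−0.25) = +1.45 V and n = 2.
From the Nernst equation, log Q = n(E° − E)/0.0592 = 2·(+1.45 − (+1.378))/0.0592 = 2.432.
Balancing electrons gives Pt²⁺(aq) + Ni(s) → Pt(s) + Ni²⁺(aq); thus Q = [Ni²⁺(aq)] / [Pt²⁺(aq)].
Solving for the unknown gives log [Ni²⁺(aq)] = 0.238, so [Ni²⁺(aq)] ≈ 1.7 M.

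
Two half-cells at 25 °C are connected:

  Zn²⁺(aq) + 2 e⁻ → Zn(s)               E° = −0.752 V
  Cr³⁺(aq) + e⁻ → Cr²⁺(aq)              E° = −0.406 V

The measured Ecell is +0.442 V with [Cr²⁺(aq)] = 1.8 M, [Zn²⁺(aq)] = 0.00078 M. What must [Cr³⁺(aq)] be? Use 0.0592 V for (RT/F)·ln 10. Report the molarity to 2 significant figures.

With Cr³⁺/Cr²⁺ at the cathode and Zn²⁺/Zn at the anode, E°cell = −0.406 − (−0.752) = +0.346 V (n = 2).
Rearranging E = E° − (0.0592/n)·log Q gives log Q = 2(+0.346 − (+0.442))/0.0592 = −3.243.
Balancing electrons gives 2 Cr³⁺(aq) + Zn(s) → 2 Cr²⁺(aq) + Zn²⁺(aq); thus Q = ([Cr²⁺(aq)]^2·[Zn²⁺(aq)]) / [Cr³⁺(aq)]^2.
Substituting the known concentrations and solving, log [Cr³⁺(aq)] = 0.323 and [Cr³⁺(aq)] = 2.1 M.

2.1 M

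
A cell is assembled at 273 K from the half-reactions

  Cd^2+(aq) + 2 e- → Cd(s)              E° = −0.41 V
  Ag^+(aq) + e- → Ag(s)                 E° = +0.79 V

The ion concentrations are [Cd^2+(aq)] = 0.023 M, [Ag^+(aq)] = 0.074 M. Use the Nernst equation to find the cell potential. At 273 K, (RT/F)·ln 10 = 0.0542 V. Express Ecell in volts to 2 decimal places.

Since E°(Ag⁺/Ag) > E°(Cd²⁺/Cd), Ag⁺/Ag serves as the cathode.
E°cell = E°cat − E°an = +0.79 − (−0.41) = +1.20 V; n = 2.
Balancing gives 2 Ag^+(aq) + Cd(s) → 2 Ag(s) + Cd^2+(aq); hence Q = [Cd^2+(aq)] / [Ag^+(aq)]^2 = 4.2 (log Q = 0.623).
Applying E = E° − (RT ln10/nF)·log Q gives +1.20 − (0.0542/2)(0.623) = +1.18 V.

+1.18 V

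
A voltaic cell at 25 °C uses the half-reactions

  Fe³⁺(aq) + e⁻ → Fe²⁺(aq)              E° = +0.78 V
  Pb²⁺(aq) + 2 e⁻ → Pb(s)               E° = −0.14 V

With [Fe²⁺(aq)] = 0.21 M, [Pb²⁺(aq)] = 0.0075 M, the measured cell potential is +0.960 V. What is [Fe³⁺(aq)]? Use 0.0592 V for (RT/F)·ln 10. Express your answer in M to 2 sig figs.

The Fe³⁺/Fe²⁺ couple has the larger reduction potential, so it is the cathode: E°cell = +0.78 − (−0.14) = +0.92 V and n = 2.
From the Nernst equation, log Q = n(E° − E)/0.0592 = 2·(+0.92 − (+0.960))/0.0592 = −1.351.
The balanced reaction is 2 Fe³⁺(aq) + Pb(s) → 2 Fe²⁺(aq) + Pb²⁺(aq), so Q = ([Fe²⁺(aq)]^2·[Pb²⁺(aq)]) / [Fe³⁺(aq)]^2.
Solving for the unknown gives log [Fe³⁺(aq)] = −1.065, so [Fe³⁺(aq)] ≈ 0.086 M.

0.086 M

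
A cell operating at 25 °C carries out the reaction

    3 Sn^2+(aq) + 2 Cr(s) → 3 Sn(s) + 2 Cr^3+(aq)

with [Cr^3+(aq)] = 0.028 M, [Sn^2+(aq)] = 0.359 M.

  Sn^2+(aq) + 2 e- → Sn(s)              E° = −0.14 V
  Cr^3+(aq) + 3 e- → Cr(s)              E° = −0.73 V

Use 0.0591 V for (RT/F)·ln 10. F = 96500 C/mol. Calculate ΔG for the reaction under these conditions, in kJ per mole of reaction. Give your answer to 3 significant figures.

−352 kJ/mol

With Sn²⁺/Sn reduced at the cathode, E°cell = −0.14 − (−0.73) = +0.59 V and n = 6.
Here Q = [Cr^3+(aq)]^2 / [Sn^2+(aq)]^3 = 0.0169 (log Q = −1.771), giving E = +0.59 − (0.0591/6)·(−1.771) = +0.6074 V.
Then ΔG = −nFE = −6 × 96500 × +0.6074 J/mol = −352 kJ/mol.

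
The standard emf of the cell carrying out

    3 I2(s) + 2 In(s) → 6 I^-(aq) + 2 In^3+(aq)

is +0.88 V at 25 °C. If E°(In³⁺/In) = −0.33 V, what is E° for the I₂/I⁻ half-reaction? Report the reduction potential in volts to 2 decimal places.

+0.55 V

In the reaction as written the I₂/I⁻ couple is reduced (cathode) and In³⁺/In is oxidized (anode), so E°cell = E°(I₂/I⁻) − E°(In³⁺/In).
E°(I₂/I⁻) = E°cell + E°(anode) = +0.88 + (−0.33) = +0.55 V.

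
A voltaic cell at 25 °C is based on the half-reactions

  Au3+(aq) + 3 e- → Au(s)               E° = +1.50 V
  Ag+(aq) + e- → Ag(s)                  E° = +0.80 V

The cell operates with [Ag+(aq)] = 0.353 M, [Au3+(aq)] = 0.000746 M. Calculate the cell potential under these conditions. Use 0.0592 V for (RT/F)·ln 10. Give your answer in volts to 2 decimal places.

Au³⁺/Au is reduced (cathode, E° = +1.50 V) and Ag⁺/Ag is oxidized (anode).
The standard potential is +1.50 − (+0.80) = +0.70 V and the balanced reaction transfers n = 3 electrons.
Balancing gives Au3+(aq) + 3 Ag(s) → Au(s) + 3 Ag+(aq); hence Q = [Ag+(aq)]^3 / [Au3+(aq)] = 59 (log Q = 1.771).
Applying E = E° − (RT ln10/nF)·log Q gives +0.70 − (0.0592/3)(1.771) = +0.67 V.

+0.67 V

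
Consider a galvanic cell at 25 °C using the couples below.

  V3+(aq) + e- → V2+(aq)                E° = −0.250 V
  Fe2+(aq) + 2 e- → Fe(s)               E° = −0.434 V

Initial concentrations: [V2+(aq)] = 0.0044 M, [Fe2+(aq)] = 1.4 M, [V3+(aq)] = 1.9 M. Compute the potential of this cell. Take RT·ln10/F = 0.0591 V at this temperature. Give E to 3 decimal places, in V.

+0.335 V

The V³⁺/V²⁺ couple has the more positive E°, so it is the cathode; Fe²⁺/Fe is the anode.
E°cell = −0.250 − (−0.434) = +0.184 V, with n = 2 electrons transferred.
Balancing gives 2 V3+(aq) + Fe(s) → 2 V2+(aq) + Fe2+(aq); hence Q = ([V2+(aq)]^2·[Fe2+(aq)]) / [V3+(aq)]^2 = 7.51×10^−6 (log Q = −5.124).
By the Nernst equation, E = +0.184 − (0.0591/2)·(−5.124) = +0.335 V.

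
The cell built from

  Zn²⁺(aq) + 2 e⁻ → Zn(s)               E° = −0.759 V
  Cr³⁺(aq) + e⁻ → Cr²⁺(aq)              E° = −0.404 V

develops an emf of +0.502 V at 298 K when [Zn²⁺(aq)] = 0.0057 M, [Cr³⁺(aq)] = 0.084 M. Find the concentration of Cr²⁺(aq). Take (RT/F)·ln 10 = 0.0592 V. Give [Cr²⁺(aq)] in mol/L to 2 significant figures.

0.0037 M

Cr³⁺/Cr²⁺ is the cathode (higher E°); E°cell = −0.404 − (−0.759) = +0.355 V with n = 2.
From the Nernst equation, log Q = n(E° − E)/0.0592 = 2·(+0.355 − (+0.502))/0.0592 = −4.966.
Balancing electrons gives 2 Cr³⁺(aq) + Zn(s) → 2 Cr²⁺(aq) + Zn²⁺(aq); thus Q = ([Cr²⁺(aq)]^2·[Zn²⁺(aq)]) / [Cr³⁺(aq)]^2.
Substituting the known concentrations and solving, log [Cr²⁺(aq)] = −2.437 and [Cr²⁺(aq)] = 0.0037 M.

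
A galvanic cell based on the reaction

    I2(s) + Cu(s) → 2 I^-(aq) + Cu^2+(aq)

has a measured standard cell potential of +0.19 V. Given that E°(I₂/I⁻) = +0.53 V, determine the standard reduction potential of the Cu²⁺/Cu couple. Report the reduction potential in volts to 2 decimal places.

+0.34 V

In the reaction as written the I₂/I⁻ couple is reduced (cathode) and Cu²⁺/Cu is oxidized (anode), so E°cell = E°(I₂/I⁻) − E°(Cu²⁺/Cu).
E°(Cu²⁺/Cu) = E°(cathode) − E°cell = +0.53 − (+0.19) = +0.34 V.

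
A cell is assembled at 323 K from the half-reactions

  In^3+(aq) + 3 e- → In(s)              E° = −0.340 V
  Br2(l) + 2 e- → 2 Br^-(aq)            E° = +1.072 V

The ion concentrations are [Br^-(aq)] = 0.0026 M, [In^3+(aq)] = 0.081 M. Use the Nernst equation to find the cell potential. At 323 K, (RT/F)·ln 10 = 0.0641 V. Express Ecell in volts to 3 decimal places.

Br₂/Br⁻ is reduced (cathode, E° = +1.072 V) and In³⁺/In is oxidized (anode).
E°cell = +1.072 − (−0.340) = +1.412 V, with n = 6 electrons transferred.
Balancing gives 3 Br2(l) + 2 In(s) → 6 Br^-(aq) + 2 In^3+(aq); hence Q = [Br^-(aq)]^6·[In^3+(aq)]^2 = 2.03×10^−18 (log Q = −17.693).
Applying E = E° − (RT ln10/nF)·log Q gives +1.412 − (0.0641/6)(−17.693) = +1.601 V.

+1.601 V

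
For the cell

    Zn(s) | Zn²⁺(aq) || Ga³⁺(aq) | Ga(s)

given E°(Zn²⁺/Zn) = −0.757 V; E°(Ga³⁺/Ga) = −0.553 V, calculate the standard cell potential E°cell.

+0.204 V

By convention the left-hand electrode in cell notation is the anode (oxidation) and the right-hand electrode is the cathode (reduction).
E°cell = E°(right) − E°(left) = −0.553 − (−0.757) = +0.204 V.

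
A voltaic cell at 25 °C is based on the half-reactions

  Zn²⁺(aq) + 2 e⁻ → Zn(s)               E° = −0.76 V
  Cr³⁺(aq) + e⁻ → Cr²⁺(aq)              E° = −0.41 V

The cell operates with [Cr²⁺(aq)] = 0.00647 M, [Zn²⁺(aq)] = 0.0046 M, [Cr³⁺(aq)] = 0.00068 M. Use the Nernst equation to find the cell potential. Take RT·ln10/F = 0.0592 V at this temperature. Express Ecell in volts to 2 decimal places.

+0.36 V

Since E°(Cr³⁺/Cr²⁺) > E°(Zn²⁺/Zn), Cr³⁺/Cr²⁺ serves as the cathode.
E°cell = −0.41 − (−0.76) = +0.35 V, with n = 2 electrons transferred.
Balancing gives 2 Cr³⁺(aq) + Zn(s) → 2 Cr²⁺(aq) + Zn²⁺(aq); hence Q = ([Cr²⁺(aq)]^2·[Zn²⁺(aq)]) / [Cr³⁺(aq)]^2 = 0.416 (log Q = −0.380).
By the Nernst equation, E = +0.35 − (0.0592/2)·(−0.380) = +0.36 V.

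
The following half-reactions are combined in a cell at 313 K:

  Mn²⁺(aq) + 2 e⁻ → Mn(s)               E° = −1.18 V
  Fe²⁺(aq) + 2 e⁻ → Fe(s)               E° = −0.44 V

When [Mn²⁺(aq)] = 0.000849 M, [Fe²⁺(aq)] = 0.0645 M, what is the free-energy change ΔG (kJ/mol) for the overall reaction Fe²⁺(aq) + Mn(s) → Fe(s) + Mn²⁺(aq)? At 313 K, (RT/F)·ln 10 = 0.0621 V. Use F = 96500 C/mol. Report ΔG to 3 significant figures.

−154 kJ/mol

With Fe²⁺/Fe reduced at the cathode, E°cell = −0.44 − (−1.18) = +0.74 V and n = 2.
Here Q = [Mn²⁺(aq)] / [Fe²⁺(aq)] = 0.0132 (log Q = −1.881), giving E = +0.74 − (0.0621/2)·(−1.881) = +0.7984 V.
Finally ΔG = −nFE = −(2)(96500 C/mol)(+0.7984 V) = −154 kJ/mol.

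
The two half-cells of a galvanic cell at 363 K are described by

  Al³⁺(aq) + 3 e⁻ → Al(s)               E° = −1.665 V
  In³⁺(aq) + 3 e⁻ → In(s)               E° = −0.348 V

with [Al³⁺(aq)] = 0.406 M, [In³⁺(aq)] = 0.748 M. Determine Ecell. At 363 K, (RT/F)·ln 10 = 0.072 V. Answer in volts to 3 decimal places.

In³⁺/In is reduced (cathode, E° = −0.348 V) and Al³⁺/Al is oxidized (anode).
E°cell = −0.348 − (−1.665) = +1.317 V, with n = 3 electrons transferred.
For the overall reaction In³⁺(aq) + Al(s) → In(s) + Al³⁺(aq), Q = [Al³⁺(aq)] / [In³⁺(aq)] = 0.543, giving log Q = −0.265.
By the Nernst equation, E = +1.317 − (0.072/3)·(−0.265) = +1.323 V.

+1.323 V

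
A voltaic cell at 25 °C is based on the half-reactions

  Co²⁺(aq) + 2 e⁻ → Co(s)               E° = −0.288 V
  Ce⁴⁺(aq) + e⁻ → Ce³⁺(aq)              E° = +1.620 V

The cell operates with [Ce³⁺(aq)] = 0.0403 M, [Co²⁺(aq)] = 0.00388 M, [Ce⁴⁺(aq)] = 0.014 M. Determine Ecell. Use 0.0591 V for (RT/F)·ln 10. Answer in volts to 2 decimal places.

The Ce⁴⁺/Ce³⁺ couple has the more positive E°, so it is the cathode; Co²⁺/Co is the anode.
E°cell = +1.620 − (−0.288) = +1.908 V, with n = 2 electrons transferred.
For the overall reaction 2 Ce⁴⁺(aq) + Co(s) → 2 Ce³⁺(aq) + Co²⁺(aq), Q = ([Ce³⁺(aq)]^2·[Co²⁺(aq)]) / [Ce⁴⁺(aq)]^2 = 0.0322, giving log Q = −1.493.
Applying E = E° − (RT ln10/nF)·log Q gives +1.908 − (0.0591/2)(−1.493) = +1.95 V.

+1.95 V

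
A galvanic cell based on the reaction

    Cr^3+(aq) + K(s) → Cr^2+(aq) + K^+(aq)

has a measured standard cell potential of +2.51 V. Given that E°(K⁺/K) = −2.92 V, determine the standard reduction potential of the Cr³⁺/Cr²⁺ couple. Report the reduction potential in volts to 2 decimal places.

−0.41 V

In the reaction as written the Cr³⁺/Cr²⁺ couple is reduced (cathode) and K⁺/K is oxidized (anode), so E°cell = E°(Cr³⁺/Cr²⁺) − E°(K⁺/K).
E°(Cr³⁺/Cr²⁺) = E°cell + E°(anode) = +2.51 + (−2.92) = −0.41 V.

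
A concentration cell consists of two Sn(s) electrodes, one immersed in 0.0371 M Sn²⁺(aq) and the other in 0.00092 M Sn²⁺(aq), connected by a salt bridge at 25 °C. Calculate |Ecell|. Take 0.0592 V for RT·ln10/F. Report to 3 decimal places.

0.048 V

For a concentration cell E°cell = 0, since both electrodes use the same couple.
The compartment with the higher Sn²⁺(aq) concentration (0.0371 M) acts as the cathode; ions are reduced there and produced at the dilute (0.00092 M) anode.
With n = 2, Ecell = −(0.0592/2)·log([dilute]/[conc]) = −(0.0592/2)·log(0.00092/0.0371) = +0.048 V.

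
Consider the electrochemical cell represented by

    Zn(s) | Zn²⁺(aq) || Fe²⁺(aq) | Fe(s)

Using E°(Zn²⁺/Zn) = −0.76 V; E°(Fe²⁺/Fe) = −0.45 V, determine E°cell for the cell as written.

By convention the left-hand electrode in cell notation is the anode (oxidation) and the right-hand electrode is the cathode (reduction).
E°cell = E°(right) − E°(left) = −0.45 − (−0.76) = +0.31 V.

+0.31 V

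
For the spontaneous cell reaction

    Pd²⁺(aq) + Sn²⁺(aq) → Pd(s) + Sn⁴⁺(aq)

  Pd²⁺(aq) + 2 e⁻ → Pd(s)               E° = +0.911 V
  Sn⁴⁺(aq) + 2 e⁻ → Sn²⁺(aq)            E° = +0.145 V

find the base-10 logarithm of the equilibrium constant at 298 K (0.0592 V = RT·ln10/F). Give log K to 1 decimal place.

The Pd²⁺/Pd couple is reduced (cathode); E°cell = +0.911 − (+0.145) = +0.766 V with n = 2.
At equilibrium E = 0, so log K = nE°cell / 0.0592 = (2)(+0.766) / 0.0592 = 25.9.

log K = 25.9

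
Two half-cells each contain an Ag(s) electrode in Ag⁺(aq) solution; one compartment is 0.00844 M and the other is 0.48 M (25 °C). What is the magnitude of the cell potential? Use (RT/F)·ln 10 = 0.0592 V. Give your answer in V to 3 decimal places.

0.104 V

For a concentration cell E°cell = 0, since both electrodes use the same couple.
The compartment with the higher Ag⁺(aq) concentration (0.48 M) acts as the cathode; ions are reduced there and produced at the dilute (0.00844 M) anode.
With n = 1, Ecell = −(0.0592/1)·log([dilute]/[conc]) = −(0.0592/1)·log(0.00844/0.48) = +0.104 V.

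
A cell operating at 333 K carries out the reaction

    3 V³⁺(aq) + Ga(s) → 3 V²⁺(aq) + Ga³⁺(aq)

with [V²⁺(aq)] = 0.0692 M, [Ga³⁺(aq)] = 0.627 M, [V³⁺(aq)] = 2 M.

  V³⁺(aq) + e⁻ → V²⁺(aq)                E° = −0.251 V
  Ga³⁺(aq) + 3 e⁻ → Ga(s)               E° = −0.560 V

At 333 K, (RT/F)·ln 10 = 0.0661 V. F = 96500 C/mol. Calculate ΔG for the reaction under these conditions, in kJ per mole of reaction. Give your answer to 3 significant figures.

E°cell = −0.251 − (−0.560) = +0.309 V; the balanced reaction transfers n = 3 electrons.
Here Q = ([V²⁺(aq)]^3·[Ga³⁺(aq)]) / [V³⁺(aq)]^3 = 2.6×10^−5 (log Q = −4.586), giving E = +0.309 − (0.0661/3)·(−4.586) = +0.4100 V.
Finally ΔG = −nFE = −(3)(96500 C/mol)(+0.4100 V) = −119 kJ/mol.

−119 kJ/mol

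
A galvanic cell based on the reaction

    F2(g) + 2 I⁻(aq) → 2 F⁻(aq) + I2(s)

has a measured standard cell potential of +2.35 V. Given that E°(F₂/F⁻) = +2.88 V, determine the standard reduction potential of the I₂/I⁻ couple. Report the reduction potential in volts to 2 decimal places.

In the reaction as written the F₂/F⁻ couple is reduced (cathode) and I₂/I⁻ is oxidized (anode), so E°cell = E°(F₂/F⁻) − E°(I₂/I⁻).
E°(I₂/I⁻) = E°(cathode) − E°cell = +2.88 − (+2.35) = +0.53 V.

+0.53 V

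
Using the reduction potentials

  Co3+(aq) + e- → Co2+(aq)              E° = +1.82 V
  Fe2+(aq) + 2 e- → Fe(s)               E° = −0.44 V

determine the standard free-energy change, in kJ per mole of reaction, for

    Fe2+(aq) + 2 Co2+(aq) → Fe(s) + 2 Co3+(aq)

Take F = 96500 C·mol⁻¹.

+436 kJ/mol

In the reaction as written Fe2+(aq) is reduced, so the Fe²⁺/Fe couple is the cathode and Co³⁺/Co²⁺ is the anode.
E°cell = −0.44 − (+1.82) = −2.26 V; balancing electrons gives n = 2.
ΔG° = −nFE°cell = −(2)(96500)(−2.26) J/mol = +436 kJ/mol.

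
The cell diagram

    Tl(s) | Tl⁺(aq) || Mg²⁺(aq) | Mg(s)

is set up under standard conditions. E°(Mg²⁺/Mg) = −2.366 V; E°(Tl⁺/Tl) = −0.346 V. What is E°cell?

By convention the left-hand electrode in cell notation is the anode (oxidation) and the right-hand electrode is the cathode (reduction).
E°cell = E°(right) − E°(left) = −2.366 − (−0.346) = −2.020 V.
The negative sign shows that, as written, the cell would require an external voltage to drive the reaction.

−2.020 V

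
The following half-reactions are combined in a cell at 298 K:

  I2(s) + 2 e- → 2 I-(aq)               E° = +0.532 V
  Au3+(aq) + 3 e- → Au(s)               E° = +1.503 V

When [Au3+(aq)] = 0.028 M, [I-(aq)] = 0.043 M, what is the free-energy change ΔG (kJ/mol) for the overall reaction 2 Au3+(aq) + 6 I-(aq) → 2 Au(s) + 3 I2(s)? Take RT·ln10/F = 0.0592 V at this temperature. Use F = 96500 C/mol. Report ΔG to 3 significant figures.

−498 kJ/mol

E°cell = +1.503 − (+0.532) = +0.971 V; the balanced reaction transfers n = 6 electrons.
Q = 1 / ([Au3+(aq)]^2·[I-(aq)]^6) = 2.02×10^11, so log Q = 11.305 and E = +0.971 − (0.0592/6)(11.305) = +0.8595 V.
ΔG = −nFE = −(6)(96500)(+0.8595) J/mol = −498 kJ/mol.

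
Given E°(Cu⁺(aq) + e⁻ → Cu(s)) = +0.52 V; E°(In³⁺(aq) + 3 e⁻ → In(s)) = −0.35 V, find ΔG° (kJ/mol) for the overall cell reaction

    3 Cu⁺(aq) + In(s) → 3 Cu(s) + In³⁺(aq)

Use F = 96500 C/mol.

In the reaction as written Cu⁺(aq) is reduced, so the Cu⁺/Cu couple is the cathode and In³⁺/In is the anode.
E°cell = +0.52 − (−0.35) = +0.87 V; balancing electrons gives n = 3.
ΔG° = −nFE°cell = −(3)(96500)(+0.87) J/mol = −252 kJ/mol.

−252 kJ/mol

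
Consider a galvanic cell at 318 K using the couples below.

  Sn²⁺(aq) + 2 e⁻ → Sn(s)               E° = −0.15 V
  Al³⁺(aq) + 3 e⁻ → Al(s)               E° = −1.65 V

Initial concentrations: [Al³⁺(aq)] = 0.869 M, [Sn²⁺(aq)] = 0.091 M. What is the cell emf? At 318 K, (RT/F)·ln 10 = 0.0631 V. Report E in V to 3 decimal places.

+1.468 V

The Sn²⁺/Sn couple has the more positive E°, so it is the cathode; Al³⁺/Al is the anode.
E°cell = −0.15 − (−1.65) = +1.50 V, with n = 6 electrons transferred.
Balancing gives 3 Sn²⁺(aq) + 2 Al(s) → 3 Sn(s) + 2 Al³⁺(aq); hence Q = [Al³⁺(aq)]^2 / [Sn²⁺(aq)]^3 = 1×10^3 (log Q = 3.001).
By the Nernst equation, E = +1.50 − (0.0631/6)·(3.001) = +1.468 V.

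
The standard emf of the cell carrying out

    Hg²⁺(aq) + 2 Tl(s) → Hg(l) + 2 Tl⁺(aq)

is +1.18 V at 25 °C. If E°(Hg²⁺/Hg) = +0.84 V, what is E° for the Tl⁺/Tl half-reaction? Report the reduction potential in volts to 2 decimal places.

In the reaction as written the Hg²⁺/Hg couple is reduced (cathode) and Tl⁺/Tl is oxidized (anode), so E°cell = E°(Hg²⁺/Hg) − E°(Tl⁺/Tl).
E°(Tl⁺/Tl) = E°(cathode) − E°cell = +0.84 − (+1.18) = −0.34 V.

−0.34 V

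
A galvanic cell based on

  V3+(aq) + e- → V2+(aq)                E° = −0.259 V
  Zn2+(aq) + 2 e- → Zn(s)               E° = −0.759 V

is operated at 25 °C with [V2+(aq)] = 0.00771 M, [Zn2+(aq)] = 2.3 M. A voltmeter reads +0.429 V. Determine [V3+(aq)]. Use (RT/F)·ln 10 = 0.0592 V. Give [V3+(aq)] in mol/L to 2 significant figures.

With V³⁺/V²⁺ at the cathode and Zn²⁺/Zn at the anode, E°cell = −0.259 − (−0.759) = +0.500 V (n = 2).
Since E = E° − (0.0592/n)·log Q, log Q = n(E° − E)/0.0592 = 2.399.
Balancing electrons gives 2 V3+(aq) + Zn(s) → 2 V2+(aq) + Zn2+(aq); thus Q = ([V2+(aq)]^2·[Zn2+(aq)]) / [V3+(aq)]^2.
Solving for the unknown gives log [V3+(aq)] = −3.132, so [V3+(aq)] ≈ 0.00074 M.

0.00074 M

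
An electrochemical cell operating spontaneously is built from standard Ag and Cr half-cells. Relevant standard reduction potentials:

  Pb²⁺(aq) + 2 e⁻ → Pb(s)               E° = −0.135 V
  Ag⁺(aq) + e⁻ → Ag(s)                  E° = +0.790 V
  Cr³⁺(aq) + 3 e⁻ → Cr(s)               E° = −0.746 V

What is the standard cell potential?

+1.536 V

The Ag⁺/Ag couple has the higher E°, so Ag ion is reduced (cathode) and Cr is oxidized (anode).
E°cell = E°(cathode) − E°(anode) = +0.790 − (−0.746) = +1.536 V.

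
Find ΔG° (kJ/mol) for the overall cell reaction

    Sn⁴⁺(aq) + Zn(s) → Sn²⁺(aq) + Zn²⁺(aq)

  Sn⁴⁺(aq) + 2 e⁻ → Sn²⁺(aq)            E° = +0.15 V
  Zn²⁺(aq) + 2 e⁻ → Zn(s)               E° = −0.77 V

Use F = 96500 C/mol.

In the reaction as written Sn⁴⁺(aq) is reduced, so the Sn⁴⁺/Sn²⁺ couple is the cathode and Zn²⁺/Zn is the anode.
E°cell = +0.15 − (−0.77) = +0.92 V; balancing electrons gives n = 2.
ΔG° = −nFE°cell = −(2)(96500)(+0.92) J/mol = −178 kJ/mol.

−178 kJ/mol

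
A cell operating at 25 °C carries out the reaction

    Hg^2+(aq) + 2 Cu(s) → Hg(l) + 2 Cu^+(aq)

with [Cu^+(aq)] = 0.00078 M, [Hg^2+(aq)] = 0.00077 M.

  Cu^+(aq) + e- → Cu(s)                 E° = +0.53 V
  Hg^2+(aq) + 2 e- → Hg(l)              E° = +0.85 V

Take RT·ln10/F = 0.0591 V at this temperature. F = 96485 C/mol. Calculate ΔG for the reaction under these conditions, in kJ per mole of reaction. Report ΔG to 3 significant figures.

E°cell = +0.85 − (+0.53) = +0.32 V; the balanced reaction transfers n = 2 electrons.
Here Q = [Cu^+(aq)]^2 / [Hg^2+(aq)] = 0.00079 (log Q = −3.102), giving E = +0.32 − (0.0591/2)·(−3.102) = +0.4117 V.
Finally ΔG = −nFE = −(2)(96485 C/mol)(+0.4117 V) = −79.4 kJ/mol.

−79.4 kJ/mol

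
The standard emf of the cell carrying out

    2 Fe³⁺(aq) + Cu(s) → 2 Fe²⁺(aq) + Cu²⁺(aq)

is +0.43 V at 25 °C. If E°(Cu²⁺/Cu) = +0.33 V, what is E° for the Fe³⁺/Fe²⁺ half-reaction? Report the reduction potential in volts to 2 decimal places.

+0.76 V

In the reaction as written the Fe³⁺/Fe²⁺ couple is reduced (cathode) and Cu²⁺/Cu is oxidized (anode), so E°cell = E°(Fe³⁺/Fe²⁺) − E°(Cu²⁺/Cu).
E°(Fe³⁺/Fe²⁺) = E°cell + E°(anode) = +0.43 + (+0.33) = +0.76 V.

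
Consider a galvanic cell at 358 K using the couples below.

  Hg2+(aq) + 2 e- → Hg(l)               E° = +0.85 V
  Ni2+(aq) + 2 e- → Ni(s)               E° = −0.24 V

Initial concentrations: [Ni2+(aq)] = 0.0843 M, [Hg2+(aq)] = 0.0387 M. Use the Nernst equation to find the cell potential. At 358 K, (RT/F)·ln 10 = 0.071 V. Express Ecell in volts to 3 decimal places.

Since E°(Hg²⁺/Hg) > E°(Ni²⁺/Ni), Hg²⁺/Hg serves as the cathode.
E°cell = +0.85 − (−0.24) = +1.09 V, with n = 2 electrons transferred.
For the overall reaction Hg2+(aq) + Ni(s) → Hg(l) + Ni2+(aq), Q = [Ni2+(aq)] / [Hg2+(aq)] = 2.18, giving log Q = 0.338.
E = E° − (0.071/n)·log Q = +1.09 − (0.071/2)(0.338) = +1.078 V.

+1.078 V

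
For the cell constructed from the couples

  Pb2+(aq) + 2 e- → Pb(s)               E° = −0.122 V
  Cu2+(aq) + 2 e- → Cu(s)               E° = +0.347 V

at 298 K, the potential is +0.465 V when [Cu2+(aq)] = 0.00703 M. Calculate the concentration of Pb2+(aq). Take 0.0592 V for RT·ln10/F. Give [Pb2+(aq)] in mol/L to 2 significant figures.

The Cu²⁺/Cu couple has the larger reduction potential, so it is the cathode: E°cell = +0.347 − (−0.122) = +0.469 V and n = 2.
From the Nernst equation, log Q = n(E° − E)/0.0592 = 2·(+0.469 − (+0.465))/0.0592 = 0.135.
The balanced reaction is Cu2+(aq) + Pb(s) → Cu(s) + Pb2+(aq), so Q = [Pb2+(aq)] / [Cu2+(aq)].
Solving for the unknown gives log [Pb2+(aq)] = −2.018, so [Pb2+(aq)] ≈ 0.0096 M.

0.0096 M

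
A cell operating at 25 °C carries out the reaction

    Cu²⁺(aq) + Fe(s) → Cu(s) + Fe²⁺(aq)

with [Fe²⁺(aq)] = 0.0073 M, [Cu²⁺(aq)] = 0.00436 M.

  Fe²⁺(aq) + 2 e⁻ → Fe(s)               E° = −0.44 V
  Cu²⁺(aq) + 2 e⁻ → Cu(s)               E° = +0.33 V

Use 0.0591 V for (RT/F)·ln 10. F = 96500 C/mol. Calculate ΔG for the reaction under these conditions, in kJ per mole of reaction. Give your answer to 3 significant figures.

E°cell = +0.33 − (−0.44) = +0.77 V; the balanced reaction transfers n = 2 electrons.
Q = [Fe²⁺(aq)] / [Cu²⁺(aq)] = 1.67, so log Q = 0.224 and E = +0.77 − (0.0591/2)(0.224) = +0.7634 V.
Then ΔG = −nFE = −2 × 96500 × +0.7634 J/mol = −147 kJ/mol.

−147 kJ/mol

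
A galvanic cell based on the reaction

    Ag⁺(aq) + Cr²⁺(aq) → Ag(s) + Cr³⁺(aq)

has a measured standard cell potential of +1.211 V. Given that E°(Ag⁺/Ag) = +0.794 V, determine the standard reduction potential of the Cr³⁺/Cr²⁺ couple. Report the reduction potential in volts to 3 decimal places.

In the reaction as written the Ag⁺/Ag couple is reduced (cathode) and Cr³⁺/Cr²⁺ is oxidized (anode), so E°cell = E°(Ag⁺/Ag) − E°(Cr³⁺/Cr²⁺).
E°(Cr³⁺/Cr²⁺) = E°(cathode) − E°cell = +0.794 − (+1.211) = −0.417 V.

−0.417 V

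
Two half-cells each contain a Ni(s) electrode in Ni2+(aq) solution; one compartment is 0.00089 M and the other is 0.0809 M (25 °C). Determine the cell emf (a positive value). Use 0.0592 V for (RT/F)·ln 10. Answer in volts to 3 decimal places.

For a concentration cell E°cell = 0, since both electrodes use the same couple.
The compartment with the higher Ni2+(aq) concentration (0.0809 M) acts as the cathode; ions are reduced there and produced at the dilute (0.00089 M) anode.
With n = 2, Ecell = −(0.0592/2)·log([dilute]/[conc]) = −(0.0592/2)·log(0.00089/0.0809) = +0.058 V.

0.058 V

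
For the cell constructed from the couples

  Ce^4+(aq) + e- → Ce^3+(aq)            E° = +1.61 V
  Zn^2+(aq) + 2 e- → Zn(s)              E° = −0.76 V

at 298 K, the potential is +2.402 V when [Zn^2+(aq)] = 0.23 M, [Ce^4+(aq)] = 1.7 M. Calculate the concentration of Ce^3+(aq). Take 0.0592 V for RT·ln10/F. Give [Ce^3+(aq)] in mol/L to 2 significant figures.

The Ce⁴⁺/Ce³⁺ couple has the larger reduction potential, so it is the cathode: E°cell = +1.61 − (−0.76) = +2.37 V and n = 2.
Rearranging E = E° − (0.0592/n)·log Q gives log Q = 2(+2.37 − (+2.402))/0.0592 = −1.081.
For 2 Ce^4+(aq) + Zn(s) → 2 Ce^3+(aq) + Zn^2+(aq), the reaction quotient is Q = ([Ce^3+(aq)]^2·[Zn^2+(aq)]) / [Ce^4+(aq)]^2.
Isolating [Ce^3+(aq)] in Q = 10^{−1.081} yields log [Ce^3+(aq)] = 0.009, i.e. 1.0 M.

1.0 M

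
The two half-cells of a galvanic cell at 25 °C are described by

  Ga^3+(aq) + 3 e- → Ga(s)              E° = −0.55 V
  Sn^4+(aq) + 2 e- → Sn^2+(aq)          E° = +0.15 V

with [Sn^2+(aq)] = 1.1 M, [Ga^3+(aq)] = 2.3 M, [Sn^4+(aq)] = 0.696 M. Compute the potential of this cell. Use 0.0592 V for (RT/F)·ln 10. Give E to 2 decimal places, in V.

Since E°(Sn⁴⁺/Sn²⁺) > E°(Ga³⁺/Ga), Sn⁴⁺/Sn²⁺ serves as the cathode.
E°cell = E°cat − E°an = +0.15 − (−0.55) = +0.70 V; n = 6.
Balancing gives 3 Sn^4+(aq) + 2 Ga(s) → 3 Sn^2+(aq) + 2 Ga^3+(aq); hence Q = ([Sn^2+(aq)]^3·[Ga^3+(aq)]^2) / [Sn^4+(aq)]^3 = 20.9 (log Q = 1.320).
E = E° − (0.0592/n)·log Q = +0.70 − (0.0592/6)(1.320) = +0.69 V.

+0.69 V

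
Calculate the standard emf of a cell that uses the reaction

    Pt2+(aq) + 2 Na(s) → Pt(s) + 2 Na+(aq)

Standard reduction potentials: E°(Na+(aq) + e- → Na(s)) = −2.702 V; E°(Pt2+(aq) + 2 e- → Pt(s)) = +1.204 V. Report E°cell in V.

In the reaction as written, Pt2+(aq) is reduced (cathode) and Na+(aq) is produced by oxidation at the anode.
E°cell = E°(cathode) − E°(anode) = +1.204 − (−2.702) = +3.906 V.

+3.906 V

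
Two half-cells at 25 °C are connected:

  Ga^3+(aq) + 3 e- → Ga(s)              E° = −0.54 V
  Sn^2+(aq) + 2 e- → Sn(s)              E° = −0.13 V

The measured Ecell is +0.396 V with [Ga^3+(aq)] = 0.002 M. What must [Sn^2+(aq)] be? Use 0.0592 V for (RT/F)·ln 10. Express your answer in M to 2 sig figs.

0.0053 M

With Sn²⁺/Sn at the cathode and Ga³⁺/Ga at the anode, E°cell = −0.13 − (−0.54) = +0.41 V (n = 6).
Rearranging E = E° − (0.0592/n)·log Q gives log Q = 6(+0.41 − (+0.396))/0.0592 = 1.419.
For 3 Sn^2+(aq) + 2 Ga(s) → 3 Sn(s) + 2 Ga^3+(aq), the reaction quotient is Q = [Ga^3+(aq)]^2 / [Sn^2+(aq)]^3.
Isolating [Sn^2+(aq)] in Q = 10^{1.419} yields log [Sn^2+(aq)] = −2.272, i.e. 0.0053 M.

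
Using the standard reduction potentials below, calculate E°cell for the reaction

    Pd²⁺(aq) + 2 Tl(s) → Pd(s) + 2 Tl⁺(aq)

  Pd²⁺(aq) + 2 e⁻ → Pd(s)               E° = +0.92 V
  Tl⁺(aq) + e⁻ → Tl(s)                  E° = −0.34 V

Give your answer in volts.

+1.26 V

Pd²⁺(aq) gains electrons, so the Pd²⁺/Pd couple is the cathode; the Tl⁺/Tl couple is the anode.
E°cell = E°(cathode) − E°(anode) = +0.92 − (−0.34) = +1.26 V.
The positive value indicates the reaction is spontaneous as written.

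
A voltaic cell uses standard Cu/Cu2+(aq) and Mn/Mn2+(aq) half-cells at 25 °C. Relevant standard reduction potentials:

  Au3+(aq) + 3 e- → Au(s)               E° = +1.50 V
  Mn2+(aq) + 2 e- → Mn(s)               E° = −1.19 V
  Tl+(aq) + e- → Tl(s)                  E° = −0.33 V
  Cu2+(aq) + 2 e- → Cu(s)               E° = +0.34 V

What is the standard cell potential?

+1.53 V

The Cu²⁺/Cu couple has the higher E°, so Cu ion is reduced (cathode) and Mn is oxidized (anode).
E°cell = E°(cathode) − E°(anode) = +0.34 − (−1.19) = +1.53 V.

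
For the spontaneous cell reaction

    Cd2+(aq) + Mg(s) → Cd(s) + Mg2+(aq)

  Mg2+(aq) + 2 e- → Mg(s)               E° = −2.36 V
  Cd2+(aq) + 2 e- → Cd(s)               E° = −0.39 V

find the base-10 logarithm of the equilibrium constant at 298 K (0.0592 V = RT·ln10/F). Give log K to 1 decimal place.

log K = 66.6

The Cd²⁺/Cd couple is reduced (cathode); E°cell = −0.39 − (−2.36) = +1.97 V with n = 2.
At equilibrium E = 0, so log K = nE°cell / 0.0592 = (2)(+1.97) / 0.0592 = 66.6.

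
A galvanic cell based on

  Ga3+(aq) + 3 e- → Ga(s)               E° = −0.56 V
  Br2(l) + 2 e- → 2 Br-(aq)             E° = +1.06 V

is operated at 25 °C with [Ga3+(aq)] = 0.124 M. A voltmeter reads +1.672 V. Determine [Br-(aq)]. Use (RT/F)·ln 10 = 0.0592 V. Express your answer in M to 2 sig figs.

Br₂/Br⁻ is the cathode (higher E°); E°cell = +1.06 − (−0.56) = +1.62 V with n = 6.
Since E = E° − (0.0592/n)·log Q, log Q = n(E° − E)/0.0592 = −5.270.
Balancing electrons gives 3 Br2(l) + 2 Ga(s) → 6 Br-(aq) + 2 Ga3+(aq); thus Q = [Br-(aq)]^6·[Ga3+(aq)]^2.
Isolating [Br-(aq)] in Q = 10^{−5.270} yields log [Br-(aq)] = −0.576, i.e. 0.27 M.

0.27 M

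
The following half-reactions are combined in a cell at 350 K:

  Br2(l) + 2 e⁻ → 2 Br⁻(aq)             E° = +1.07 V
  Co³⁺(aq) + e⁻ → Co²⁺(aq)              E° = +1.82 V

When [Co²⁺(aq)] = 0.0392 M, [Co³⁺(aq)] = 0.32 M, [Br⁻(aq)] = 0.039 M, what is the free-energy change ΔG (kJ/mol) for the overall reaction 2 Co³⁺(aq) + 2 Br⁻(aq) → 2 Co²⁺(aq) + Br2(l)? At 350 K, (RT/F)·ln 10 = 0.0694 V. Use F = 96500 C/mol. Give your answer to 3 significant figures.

E°cell = +1.82 − (+1.07) = +0.75 V; the balanced reaction transfers n = 2 electrons.
The reaction quotient is [Co²⁺(aq)]^2 / ([Co³⁺(aq)]^2·[Br⁻(aq)]^2) = 9.87; by Nernst, E = +0.75 − (0.0694/2)(0.994) = +0.7155 V.
Then ΔG = −nFE = −2 × 96500 × +0.7155 J/mol = −138 kJ/mol.

−138 kJ/mol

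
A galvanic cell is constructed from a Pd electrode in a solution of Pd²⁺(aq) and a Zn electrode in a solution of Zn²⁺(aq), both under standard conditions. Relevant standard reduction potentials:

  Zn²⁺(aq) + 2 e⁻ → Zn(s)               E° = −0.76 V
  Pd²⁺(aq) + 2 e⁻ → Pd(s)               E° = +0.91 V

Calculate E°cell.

Of the two couples in this cell, the one with the more positive reduction potential is reduced at the cathode: here that is Pd²⁺/Pd (+0.91 V); Zn²⁺/Zn (−0.76 V) is the anode.
E°cell = E°(cathode) − E°(anode) = +0.91 − (−0.76) = +1.67 V.

+1.67 V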